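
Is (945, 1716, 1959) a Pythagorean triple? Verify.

Compute a² + b² = 945² + 1716² = 893025 + 2944656 = 3837681
Compute c² = 1959² = 3837681
Since 3837681 = 3837681, confirmed.

Yes, it is a Pythagorean triple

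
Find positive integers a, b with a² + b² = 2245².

We need a² + b² = 2245² = 5040025.
Trying: 1755² + 1400² = 3080025 + 1960000 = 5040025 ✓

(1755, 1400, 2245)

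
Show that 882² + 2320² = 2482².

Compute a² + b² = 882² + 2320² = 777924 + 5382400 = 6160324
Compute c² = 2482² = 6160324
Since 6160324 = 6160324, confirmed.

Yes, it is a Pythagorean triple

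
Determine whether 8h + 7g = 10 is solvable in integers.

Step 1: Compute gcd(8, 7).
gcd(8, 7) = 1

Step 2: Check divisibility.
Does 1 divide 10? 10 = 1 x 10, so yes.

By the theorem on linear Diophantine equations, 8h + 7g = 10 has integer solutions if and only if gcd(8, 7) divides 10. Since 1 | 10, solutions exist.

Yes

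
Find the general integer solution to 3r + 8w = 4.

Step 1: Compute gcd(3, 8) = 1.
Since 1 divides 4, solutions exist.

Step 2: Find a particular solution using extended Euclidean algorithm.
We get r₀ = 12, w₀ = -4.
Check: 3*12 + 8*-4 = 4 = 4 ✓

Step 3: Write the general solution.
r = 12 + (8/1)t = 12 + 8t
w = -4 - (3/1)t = -4 - 3t
for any integer t.

r = 12 + 8t, w = -4 - 3t for integer t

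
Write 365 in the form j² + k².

We need to find integers j, k > 0 such that j² + k² = 365.
Trying j = 2: k² = 365 - 2² = 365 - 4 = 361
k = 19
Check: 2² + 19² = 4 + 361 = 365 ✓

365 = 2² + 19²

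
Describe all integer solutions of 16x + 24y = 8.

Step 1: Compute gcd(16, 24) = 8.
Since 8 divides 8, solutions exist.

Step 2: Find a particular solution using extended Euclidean algorithm.
We get x₀ = -1, y₀ = 1.
Check: 16*-1 + 24*1 = 8 = 8 ✓

Step 3: Write the general solution.
x = -1 + (24/8)t = -1 + 3t
y = 1 - (16/8)t = 1 - 2t
for any integer t.

x = -1 + 3t, y = 1 - 2t for integer t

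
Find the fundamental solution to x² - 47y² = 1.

We seek the smallest positive integers (x, y) with x² - 47y² = 1, i.e., x² = 47y² + 1.
Try successive y values:
y = 1: x² = 47·1² + 1 = 48, not a perfect square
y = 2: x² = 47·2² + 1 = 189, not a perfect square
y = 3: x² = 47·3² + 1 = 424, not a perfect square
... continuing the search (or via continued fractions) ...
y = 7: x² = 47·7² + 1 = 2304, x = 48 ✓

Verify: 48² - 47·7² = 2304 - 2303 = 1 ✓

x = 48, y = 7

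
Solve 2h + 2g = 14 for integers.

Step 1: Check solvability.
gcd(2, 2) = 2
Since 2 divides 14, solutions exist.

Step 2: Apply extended Euclidean algorithm to find gcd.
We find integers such that 2*x0 + 2*y0 = 2

Step 3: Scale the particular solution.
Multiply by 14/2 = 7:
h = 0, g = 7

Step 4: Verify.
2*(0) + 2*(7) = 14 = 14 ✓

h = 0, g = 7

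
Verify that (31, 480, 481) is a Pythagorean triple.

Compute a² + b²:
31² + 480² = 961 + 230400 = 231361
Compute c²:
481² = 231361
Since 231361 = 231361, it is a Pythagorean triple.

Yes, it is a Pythagorean triple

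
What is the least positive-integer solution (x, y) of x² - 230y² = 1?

We seek the smallest positive integers (x, y) with x² - 230y² = 1, i.e., x² = 230y² + 1.
Try successive y values:
y = 1: x² = 230·1² + 1 = 231, not a perfect square
y = 2: x² = 230·2² + 1 = 921, not a perfect square
y = 3: x² = 230·3² + 1 = 2071, not a perfect square
... continuing the search (or via continued fractions) ...
y = 6: x² = 230·6² + 1 = 8281, x = 91 ✓

Verify: 91² - 230·6² = 8281 - 8280 = 1 ✓

x = 91, y = 6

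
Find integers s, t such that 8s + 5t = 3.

Step 1: Check solvability.
gcd(8, 5) = 1
Since 1 divides 3, solutions exist.

Step 2: Apply extended Euclidean algorithm to find gcd.
We find integers such that 8*x0 + 5*y0 = 1

Step 3: Scale the particular solution.
Multiply by 3/1 = 3:
s = 6, t = -9

Step 4: Verify.
8*(6) + 5*(-9) = 3 = 3 ✓

s = 6, t = -9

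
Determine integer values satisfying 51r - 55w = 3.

Step 1: Check solvability.
gcd(51, 55) = 1
Since 1 divides 3, solutions exist.

Step 2: Apply extended Euclidean algorithm to find gcd.
We find integers such that 51*x0 + 55*y0 = 1

Step 3: Scale the particular solution.
Multiply by 3/1 = 3:
r = -42, w = -39

Step 4: Verify.
51*(-42) - 55*(-39) = 3 = 3 ✓

r = -42, w = -39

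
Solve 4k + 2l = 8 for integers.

Step 1: Check solvability.
gcd(4, 2) = 2
Since 2 divides 8, solutions exist.

Step 2: Apply extended Euclidean algorithm to find gcd.
We find integers such that 4*x0 + 2*y0 = 2

Step 3: Scale the particular solution.
Multiply by 8/2 = 4:
k = 0, l = 4

Step 4: Verify.
4*(0) + 2*(4) = 8 = 8 ✓

k = 0, l = 4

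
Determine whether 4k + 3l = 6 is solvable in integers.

Step 1: Compute gcd(4, 3).
gcd(4, 3) = 1

Step 2: Check divisibility.
Does 1 divide 6? 6 = 1 x 6, so yes.

By the theorem on linear Diophantine equations, 4k + 3l = 6 has integer solutions if and only if gcd(4, 3) divides 6. Since 1 | 6, solutions exist.

Yes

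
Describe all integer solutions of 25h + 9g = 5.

Step 1: Compute gcd(25, 9) = 1.
Since 1 divides 5, solutions exist.

Step 2: Find a particular solution using extended Euclidean algorithm.
We get h₀ = 20, g₀ = -55.
Check: 25*20 + 9*-55 = 5 = 5 ✓

Step 3: Write the general solution.
h = 20 + (9/1)t = 20 + 9t
g = -55 - (25/1)t = -55 - 25t
for any integer t.

h = 20 + 9t, g = -55 - 25t for integer t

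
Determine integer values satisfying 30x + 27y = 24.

Step 1: Check solvability.
gcd(30, 27) = 3
Since 3 divides 24, solutions exist.

Step 2: Apply extended Euclidean algorithm to find gcd.
We find integers such that 30*x0 + 27*y0 = 3

Step 3: Scale the particular solution.
Multiply by 24/3 = 8:
x = 8, y = -8

Step 4: Verify.
30*(8) + 27*(-8) = 24 = 24 ✓

x = 8, y = -8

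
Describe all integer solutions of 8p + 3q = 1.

Step 1: Compute gcd(8, 3) = 1.
Since 1 divides 1, solutions exist.

Step 2: Find a particular solution using extended Euclidean algorithm.
We get p₀ = -1, q₀ = 3.
Check: 8*-1 + 3*3 = 1 = 1 ✓

Step 3: Write the general solution.
p = -1 + (3/1)t = -1 + 3t
q = 3 - (8/1)t = 3 - 8t
for any integer t.

p = -1 + 3t, q = 3 - 8t for integer t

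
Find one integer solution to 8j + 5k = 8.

Step 1: Check solvability.
gcd(8, 5) = 1
Since 1 divides 8, solutions exist.

Step 2: Apply extended Euclidean algorithm to find gcd.
We find integers such that 8*x0 + 5*y0 = 1

Step 3: Scale the particular solution.
Multiply by 8/1 = 8:
j = 16, k = -24

Step 4: Verify.
8*(16) + 5*(-24) = 8 = 8 ✓

j = 16, k = -24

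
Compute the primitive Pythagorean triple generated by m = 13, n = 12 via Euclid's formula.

a = m² - n² = 169 - 144 = 25
b = 2mn = 2·13·12 = 312
c = m² + n² = 169 + 144 = 313
Verify: 25² + 312² = 625 + 97344 = 97969 = 313² ✓

(25, 312, 313)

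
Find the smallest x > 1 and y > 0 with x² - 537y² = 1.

We seek the smallest positive integers (x, y) with x² - 537y² = 1, i.e., x² = 537y² + 1.
Try successive y values:
y = 1: x² = 537·1² + 1 = 538, not a perfect square
y = 2: x² = 537·2² + 1 = 2149, not a perfect square
y = 3: x² = 537·3² + 1 = 4834, not a perfect square
... continuing the search (or via continued fractions) ...
y = 8300492: x² = 537·8300492² + 1 = 36998315916388369, x = 192349463 ✓

Verify: 192349463² - 537·8300492² = 36998315916388369 - 36998315916388368 = 1 ✓

x = 192349463, y = 8300492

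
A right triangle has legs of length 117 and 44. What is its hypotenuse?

c² = a² + b² = 117² + 44² = 13689 + 1936 = 15625
c = 125

125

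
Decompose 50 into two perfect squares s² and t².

We need to find integers s, t > 0 such that s² + t² = 50.
Trying s = 1: t² = 50 - 1² = 50 - 1 = 49
t = 7
Check: 1² + 7² = 1 + 49 = 50 ✓

50 = 1² + 7²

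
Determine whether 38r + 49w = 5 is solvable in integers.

Step 1: Compute gcd(38, 49).
gcd(38, 49) = 1

Step 2: Check divisibility.
Does 1 divide 5? 5 = 1 x 5, so yes.

By the theorem on linear Diophantine equations, 38r + 49w = 5 has integer solutions if and only if gcd(38, 49) divides 5. Since 1 | 5, solutions exist.

Yes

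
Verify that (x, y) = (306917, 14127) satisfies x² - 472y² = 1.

Compute x² = 306917² = 94198044889
Compute 472y² = 472·14127² = 472·199572129 = 94198044888
x² - 472y² = 94198044889 - 94198044888 = 1
Since this equals 1, (306917, 14127) is a solution.

Yes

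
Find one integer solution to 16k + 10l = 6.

Step 1: Check solvability.
gcd(16, 10) = 2
Since 2 divides 6, solutions exist.

Step 2: Apply extended Euclidean algorithm to find gcd.
We find integers such that 16*x0 + 10*y0 = 2

Step 3: Scale the particular solution.
Multiply by 6/2 = 3:
k = 6, l = -9

Step 4: Verify.
16*(6) + 10*(-9) = 6 = 6 ✓

k = 6, l = -9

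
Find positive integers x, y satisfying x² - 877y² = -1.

We need x² = 877y² - 1. Try successive y:
y = 1: x² = 877·1² - 1 = 876, not a perfect square
y = 2: x² = 877·2² - 1 = 3507, not a perfect square
y = 3: x² = 877·3² - 1 = 7892, not a perfect square
...
y = 8149: x² = 877·8149² - 1 = 58238238276 = 241326² ✓
Check: 241326² - 877·8149² = 58238238276 - 58238238277 = -1 ✓

x = 241326, y = 8149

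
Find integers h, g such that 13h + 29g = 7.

Step 1: Check solvability.
gcd(13, 29) = 1
Since 1 divides 7, solutions exist.

Step 2: Apply extended Euclidean algorithm to find gcd.
We find integers such that 13*x0 + 29*y0 = 1

Step 3: Scale the particular solution.
Multiply by 7/1 = 7:
h = 63, g = -28

Step 4: Verify.
13*(63) + 29*(-28) = 7 = 7 ✓

h = 63, g = -28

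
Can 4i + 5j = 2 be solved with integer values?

Step 1: Compute gcd(4, 5).
gcd(4, 5) = 1

Step 2: Check divisibility.
Does 1 divide 2? 2 = 1 x 2, so yes.

By the theorem on linear Diophantine equations, 4i + 5j = 2 has integer solutions if and only if gcd(4, 5) divides 2. Since 1 | 2, solutions exist.

Yes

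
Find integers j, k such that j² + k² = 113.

We need to find integers j, k > 0 such that j² + k² = 113.
Trying j = 7: k² = 113 - 7² = 113 - 49 = 64
k = 8
Check: 7² + 8² = 49 + 64 = 113 ✓

113 = 7² + 8²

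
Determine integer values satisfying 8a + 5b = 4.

Step 1: Check solvability.
gcd(8, 5) = 1
Since 1 divides 4, solutions exist.

Step 2: Apply extended Euclidean algorithm to find gcd.
We find integers such that 8*x0 + 5*y0 = 1

Step 3: Scale the particular solution.
Multiply by 4/1 = 4:
a = 8, b = -12

Step 4: Verify.
8*(8) + 5*(-12) = 4 = 4 ✓

a = 8, b = -12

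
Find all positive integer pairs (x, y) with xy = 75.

The positive divisors of 75 are: 1, 3, 5, 15, 25, 75.
Each divisor d gives the pair (d, 75/d):
(1, 75), (3, 25), (5, 15), (15, 5), (25, 3), (75, 1)

(1, 75), (3, 25), (5, 15), (15, 5), (25, 3), (75, 1)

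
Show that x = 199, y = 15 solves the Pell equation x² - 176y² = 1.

Compute x² = 199² = 39601
Compute 176y² = 176·15² = 176·225 = 39600
x² - 176y² = 39601 - 39600 = 1
Since this equals 1, (199, 15) is a solution.

Yes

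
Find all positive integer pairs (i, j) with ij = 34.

The positive divisors of 34 are: 1, 2, 17, 34.
Each divisor d gives the pair (d, 34/d):
(1, 34), (2, 17), (17, 2), (34, 1)

(1, 34), (2, 17), (17, 2), (34, 1)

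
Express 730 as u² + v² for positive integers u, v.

We need to find integers u, v > 0 such that u² + v² = 730.
Trying u = 1: v² = 730 - 1² = 730 - 1 = 729
v = 27
Check: 1² + 27² = 1 + 729 = 730 ✓

730 = 1² + 27²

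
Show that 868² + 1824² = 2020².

Compute a² + b² = 868² + 1824² = 753424 + 3326976 = 4080400
Compute c² = 2020² = 4080400
Since 4080400 = 4080400, confirmed.

Yes, it is a Pythagorean triple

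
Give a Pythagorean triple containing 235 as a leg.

We need the other leg and hypotenuse such that 235² + x² = c².
Take x = 1092, c = 1117: 235² + 1092² = 55225 + 1192464 = 1247689 = 1117² ✓
Triple: (235, 1092, 1117)

(235, 1092, 1117)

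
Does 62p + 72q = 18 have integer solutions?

Step 1: Compute gcd(62, 72).
gcd(62, 72) = 2

Step 2: Check divisibility.
Does 2 divide 18? 18 = 2 x 9, so yes.

By the theorem on linear Diophantine equations, 62p + 72q = 18 has integer solutions if and only if gcd(62, 72) divides 18. Since 2 | 18, solutions exist.

Yes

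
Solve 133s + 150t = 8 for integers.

Step 1: Check solvability.
gcd(133, 150) = 1
Since 1 divides 8, solutions exist.

Step 2: Apply extended Euclidean algorithm to find gcd.
We find integers such that 133*x0 + 150*y0 = 1

Step 3: Scale the particular solution.
Multiply by 8/1 = 8:
s = -424, t = 376

Step 4: Verify.
133*(-424) + 150*(376) = 8 = 8 ✓

s = -424, t = 376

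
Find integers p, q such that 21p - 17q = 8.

Step 1: Check solvability.
gcd(21, 17) = 1
Since 1 divides 8, solutions exist.

Step 2: Apply extended Euclidean algorithm to find gcd.
We find integers such that 21*x0 + 17*y0 = 1

Step 3: Scale the particular solution.
Multiply by 8/1 = 8:
p = -32, q = -40

Step 4: Verify.
21*(-32) - 17*(-40) = 8 = 8 ✓

p = -32, q = -40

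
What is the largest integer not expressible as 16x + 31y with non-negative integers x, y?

For two coprime denominations a and b, the Frobenius number (largest value not representable as a non-negative combination) is ab - a - b.
Here gcd(16, 31) = 1, so they are coprime.
F(16, 31) = 16·31 - 16 - 31 = 496 - 47 = 449

449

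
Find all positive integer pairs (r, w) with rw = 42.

The positive divisors of 42 are: 1, 2, 3, 6, 7, 14, 21, 42.
Each divisor d gives the pair (d, 42/d):
(1, 42), (2, 21), (3, 14), (6, 7), (7, 6), (14, 3), (21, 2), (42, 1)

(1, 42), (2, 21), (3, 14), (6, 7), (7, 6), (14, 3), (21, 2), (42, 1)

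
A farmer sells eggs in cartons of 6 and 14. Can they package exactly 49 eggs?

We need non-negative a, b with 6a + 14b = 49.
gcd(6, 14) = 2, and 2 does not divide 49.
No integer solutions exist.

No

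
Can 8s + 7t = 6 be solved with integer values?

Step 1: Compute gcd(8, 7).
gcd(8, 7) = 1

Step 2: Check divisibility.
Does 1 divide 6? 6 = 1 x 6, so yes.

By the theorem on linear Diophantine equations, 8s + 7t = 6 has integer solutions if and only if gcd(8, 7) divides 6. Since 1 | 6, solutions exist.

Yes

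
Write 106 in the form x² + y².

We need to find integers x, y > 0 such that x² + y² = 106.
Trying x = 5: y² = 106 - 5² = 106 - 25 = 81
y = 9
Check: 5² + 9² = 25 + 81 = 106 ✓

106 = 5² + 9²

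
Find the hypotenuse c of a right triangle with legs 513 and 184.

c² = a² + b² = 513² + 184² = 263169 + 33856 = 297025
c = sqrt(297025) = 545

545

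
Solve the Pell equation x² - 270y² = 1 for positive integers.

We seek the smallest positive integers (x, y) with x² - 270y² = 1, i.e., x² = 270y² + 1.
Try successive y values:
y = 1: x² = 270·1² + 1 = 271, not a perfect square
y = 2: x² = 270·2² + 1 = 1081, not a perfect square
y = 3: x² = 270·3² + 1 = 2431, not a perfect square
... continuing the search (or via continued fractions) ...
y = 322: x² = 270·322² + 1 = 27994681, x = 5291 ✓

Verify: 5291² - 270·322² = 27994681 - 27994680 = 1 ✓

x = 5291, y = 322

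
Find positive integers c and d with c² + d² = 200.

We need to find integers c, d > 0 such that c² + d² = 200.
Trying c = 2: d² = 200 - 2² = 200 - 4 = 196
d = 14
Check: 2² + 14² = 4 + 196 = 200 ✓

200 = 2² + 14²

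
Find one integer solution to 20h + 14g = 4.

Step 1: Check solvability.
gcd(20, 14) = 2
Since 2 divides 4, solutions exist.

Step 2: Apply extended Euclidean algorithm to find gcd.
We find integers such that 20*x0 + 14*y0 = 2

Step 3: Scale the particular solution.
Multiply by 4/2 = 2:
h = -4, g = 6

Step 4: Verify.
20*(-4) + 14*(6) = 4 = 4 ✓

h = -4, g = 6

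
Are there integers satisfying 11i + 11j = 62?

Step 1: Compute gcd(11, 11).
gcd(11, 11) = 11

Step 2: Check divisibility.
Does 11 divide 62? 62 = 11 x 5 + 7, so no.

By the theorem on linear Diophantine equations, 11i + 11j = 62 has integer solutions if and only if gcd(11, 11) divides 62. Since 11 does not divide 62, no solutions exist.

No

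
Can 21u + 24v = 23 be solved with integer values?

Step 1: Compute gcd(21, 24).
gcd(21, 24) = 3

Step 2: Check divisibility.
Does 3 divide 23? 23 = 3 x 7 + 2, so no.

By the theorem on linear Diophantine equations, 21u + 24v = 23 has integer solutions if and only if gcd(21, 24) divides 23. Since 3 does not divide 23, no solutions exist.

No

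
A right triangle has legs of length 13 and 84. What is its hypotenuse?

c² = a² + b² = 13² + 84² = 169 + 7056 = 7225
c = 85

85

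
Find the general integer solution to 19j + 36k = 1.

Step 1: Compute gcd(19, 36) = 1.
Since 1 divides 1, solutions exist.

Step 2: Find a particular solution using extended Euclidean algorithm.
We get j₀ = -17, k₀ = 9.
Check: 19*-17 + 36*9 = 1 = 1 ✓

Step 3: Write the general solution.
j = -17 + (36/1)t = -17 + 36t
k = 9 - (19/1)t = 9 - 19t
for any integer t.

j = -17 + 36t, k = 9 - 19t for integer t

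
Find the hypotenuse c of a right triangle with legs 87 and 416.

c² = a² + b² = 87² + 416² = 7569 + 173056 = 180625
c = 425

425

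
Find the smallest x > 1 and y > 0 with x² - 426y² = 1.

We seek the smallest positive integers (x, y) with x² - 426y² = 1, i.e., x² = 426y² + 1.
Try successive y values:
y = 1: x² = 426·1² + 1 = 427, not a perfect square
y = 2: x² = 426·2² + 1 = 1705, not a perfect square
y = 3: x² = 426·3² + 1 = 3835, not a perfect square
... continuing the search (or via continued fractions) ...
y = 4300: x² = 426·4300² + 1 = 7876740001, x = 88751 ✓

Verify: 88751² - 426·4300² = 7876740001 - 7876740000 = 1 ✓

x = 88751, y = 4300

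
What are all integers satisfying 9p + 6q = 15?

Step 1: Compute gcd(9, 6) = 3.
Since 3 divides 15, solutions exist.

Step 2: Find a particular solution using extended Euclidean algorithm.
We get p₀ = 5, q₀ = -5.
Check: 9*5 + 6*-5 = 15 = 15 ✓

Step 3: Write the general solution.
p = 5 + (6/3)t = 5 + 2t
q = -5 - (9/3)t = -5 - 3t
for any integer t.

p = 5 + 2t, q = -5 - 3t for integer t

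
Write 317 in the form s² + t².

We need to find integers s, t > 0 such that s² + t² = 317.
Trying s = 11: t² = 317 - 11² = 317 - 121 = 196
t = 14
Check: 11² + 14² = 121 + 196 = 317 ✓

317 = 11² + 14²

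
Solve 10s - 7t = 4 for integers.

Step 1: Check solvability.
gcd(10, 7) = 1
Since 1 divides 4, solutions exist.

Step 2: Apply extended Euclidean algorithm to find gcd.
We find integers such that 10*x0 + 7*y0 = 1

Step 3: Scale the particular solution.
Multiply by 4/1 = 4:
s = -8, t = -12

Step 4: Verify.
10*(-8) - 7*(-12) = 4 = 4 ✓

s = -8, t = -12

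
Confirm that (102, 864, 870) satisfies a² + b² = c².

Compute a² + b² = 102² + 864² = 10404 + 746496 = 756900
Compute c² = 870² = 756900
Since 756900 = 756900, confirmed.

Yes, it is a Pythagorean triple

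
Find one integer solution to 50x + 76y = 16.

Step 1: Check solvability.
gcd(50, 76) = 2
Since 2 divides 16, solutions exist.

Step 2: Apply extended Euclidean algorithm to find gcd.
We find integers such that 50*x0 + 76*y0 = 2

Step 3: Scale the particular solution.
Multiply by 16/2 = 8:
x = -24, y = 16

Step 4: Verify.
50*(-24) + 76*(16) = 16 = 16 ✓

x = -24, y = 16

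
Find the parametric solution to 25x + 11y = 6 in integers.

Step 1: Compute gcd(25, 11) = 1.
Since 1 divides 6, solutions exist.

Step 2: Find a particular solution using extended Euclidean algorithm.
We get x₀ = 24, y₀ = -54.
Check: 25*24 + 11*-54 = 6 = 6 ✓

Step 3: Write the general solution.
x = 24 + (11/1)t = 24 + 11t
y = -54 - (25/1)t = -54 - 25t
for any integer t.

x = 24 + 11t, y = -54 - 25t for integer t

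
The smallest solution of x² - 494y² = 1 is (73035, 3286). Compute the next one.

Solutions to x² - Dy² = 1 are generated by powers of (x₀ + y₀√D).
The next solution satisfies x₁ + y₁√494 = (x₀ + y₀√494)², giving:
x₁ = x₀² + 494y₀² = 73035² + 494·3286² = 5334111225 + 5334111224 = 10668222449
y₁ = 2x₀y₀ = 2·73035·3286 = 479986020

Verify: 10668222449² - 494·479986020² = 113810970221347557601 - 113810970221347557600 = 1 ✓

x = 10668222449, y = 479986020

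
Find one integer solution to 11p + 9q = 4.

Step 1: Check solvability.
gcd(11, 9) = 1
Since 1 divides 4, solutions exist.

Step 2: Apply extended Euclidean algorithm to find gcd.
We find integers such that 11*x0 + 9*y0 = 1

Step 3: Scale the particular solution.
Multiply by 4/1 = 4:
p = -16, q = 20

Step 4: Verify.
11*(-16) + 9*(20) = 4 = 4 ✓

p = -16, q = 20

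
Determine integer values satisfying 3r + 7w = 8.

Step 1: Check solvability.
gcd(3, 7) = 1
Since 1 divides 8, solutions exist.

Step 2: Apply extended Euclidean algorithm to find gcd.
We find integers such that 3*x0 + 7*y0 = 1

Step 3: Scale the particular solution.
Multiply by 8/1 = 8:
r = -16, w = 8

Step 4: Verify.
3*(-16) + 7*(8) = 8 = 8 ✓

r = -16, w = 8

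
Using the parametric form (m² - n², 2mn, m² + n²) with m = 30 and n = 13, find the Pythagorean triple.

a = m² - n² = 900 - 169 = 731
b = 2mn = 2·30·13 = 780
c = m² + n² = 900 + 169 = 1069
Verify: 731² + 780² = 534361 + 608400 = 1142761 = 1069² ✓

(731, 780, 1069)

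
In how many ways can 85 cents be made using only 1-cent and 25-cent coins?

We need non-negative integers (x, y) with 1x + 25y = 85.
For each x from 0 to 85, check if (85 - 1x) is a non-negative multiple of 25.
Solutions (x, y): (10,3), (35,2), (60,1), (85,0)
Count: 4

4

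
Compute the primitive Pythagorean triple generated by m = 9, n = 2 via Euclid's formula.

a = m² - n² = 9² - 2² = 81 - 4 = 77
b = 2mn = 2·9·2 = 36
c = m² + n² = 81 + 4 = 85
Verify: 77² + 36² = 5929 + 1296 = 7225 = 85² ✓

(77, 36, 85)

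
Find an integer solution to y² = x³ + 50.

Try small integer x values and check whether x³ + 50 is a perfect square.
x = -1: x³ + 50 = -1³ + 50 = -1 + 50 = 49
Is 49 a perfect square? 7² = 49 ✓
So (x, y) = (-1, 7) is a solution.

x = -1, y = 7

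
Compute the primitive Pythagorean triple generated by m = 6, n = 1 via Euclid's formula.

a = m² - n² = 36 - 1 = 35
b = 2mn = 2·6·1 = 12
c = m² + n² = 36 + 1 = 37
Verify: 35² + 12² = 1225 + 144 = 1369 = 37² ✓

(35, 12, 37)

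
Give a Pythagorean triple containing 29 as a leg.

We need the other leg and hypotenuse such that 29² + x² = c².
Take x = 420, c = 421: 29² + 420² = 841 + 176400 = 177241 = 421² ✓
Triple: (29, 420, 421)

(29, 420, 421)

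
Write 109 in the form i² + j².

We need to find integers i, j > 0 such that i² + j² = 109.
Trying i = 3: j² = 109 - 3² = 109 - 9 = 100
j = 10
Check: 3² + 10² = 9 + 100 = 109 ✓

109 = 3² + 10²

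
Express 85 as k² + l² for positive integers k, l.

We need to find integers k, l > 0 such that k² + l² = 85.
Trying k = 2: l² = 85 - 2² = 85 - 4 = 81
l = 9
Check: 2² + 9² = 4 + 81 = 85 ✓

85 = 2² + 9²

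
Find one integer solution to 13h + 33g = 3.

Step 1: Check solvability.
gcd(13, 33) = 1
Since 1 divides 3, solutions exist.

Step 2: Apply extended Euclidean algorithm to find gcd.
We find integers such that 13*x0 + 33*y0 = 1

Step 3: Scale the particular solution.
Multiply by 3/1 = 3:
h = -15, g = 6

Step 4: Verify.
13*(-15) + 33*(6) = 3 = 3 ✓

h = -15, g = 6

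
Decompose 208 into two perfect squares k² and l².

We need to find integers k, l > 0 such that k² + l² = 208.
Trying k = 8: l² = 208 - 8² = 208 - 64 = 144
l = 12
Check: 8² + 12² = 64 + 144 = 208 ✓

208 = 8² + 12²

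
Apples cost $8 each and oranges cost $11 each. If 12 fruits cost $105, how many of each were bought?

Let a = apples, o = oranges.
a + o = 12
8a + 11o = 105
Substitute o = 12 - a:
8a + 11(12 - a) = 105
(8 - 11)a = 105 - 132
-3a = -27
a = 9, o = 12 - 9 = 3

Apples: 9, Oranges: 3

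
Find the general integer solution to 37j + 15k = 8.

Step 1: Compute gcd(37, 15) = 1.
Since 1 divides 8, solutions exist.

Step 2: Find a particular solution using extended Euclidean algorithm.
We get j₀ = -16, k₀ = 40.
Check: 37*-16 + 15*40 = 8 = 8 ✓

Step 3: Write the general solution.
j = -16 + (15/1)t = -16 + 15t
k = 40 - (37/1)t = 40 - 37t
for any integer t.

j = -16 + 15t, k = 40 - 37t for integer t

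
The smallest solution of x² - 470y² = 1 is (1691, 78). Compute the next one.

Solutions to x² - Dy² = 1 are generated by powers of (x₀ + y₀√D).
The next solution satisfies x₁ + y₁√470 = (x₀ + y₀√470)², giving:
x₁ = x₀² + 470y₀² = 1691² + 470·78² = 2859481 + 2859480 = 5718961
y₁ = 2x₀y₀ = 2·1691·78 = 263796

Verify: 5718961² - 470·263796² = 32706514919521 - 32706514919520 = 1 ✓

x = 5718961, y = 263796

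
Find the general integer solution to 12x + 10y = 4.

Step 1: Compute gcd(12, 10) = 2.
Since 2 divides 4, solutions exist.

Step 2: Find a particular solution using extended Euclidean algorithm.
We get x₀ = 2, y₀ = -2.
Check: 12*2 + 10*-2 = 4 = 4 ✓

Step 3: Write the general solution.
x = 2 + (10/2)t = 2 + 5t
y = -2 - (12/2)t = -2 - 6t
for any integer t.

x = 2 + 5t, y = -2 - 6t for integer t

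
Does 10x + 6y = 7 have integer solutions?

Step 1: Compute gcd(10, 6).
gcd(10, 6) = 2

Step 2: Check divisibility.
Does 2 divide 7? 7 = 2 x 3 + 1, so no.

By the theorem on linear Diophantine equations, 10x + 6y = 7 has integer solutions if and only if gcd(10, 6) divides 7. Since 2 does not divide 7, no solutions exist.

No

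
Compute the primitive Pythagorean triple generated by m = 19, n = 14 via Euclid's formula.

a = m² - n² = 19² - 14² = 361 - 196 = 165
b = 2mn = 2·19·14 = 532
c = m² + n² = 361 + 196 = 557
Verify: 165² + 532² = 27225 + 283024 = 310249 = 557² ✓

(165, 532, 557)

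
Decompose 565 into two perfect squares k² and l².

We need to find integers k, l > 0 such that k² + l² = 565.
Trying k = 6: l² = 565 - 6² = 565 - 36 = 529
l = 23
Check: 6² + 23² = 36 + 529 = 565 ✓

565 = 6² + 23²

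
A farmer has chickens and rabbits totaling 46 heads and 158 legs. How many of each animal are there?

Let c = chickens, r = rabbits.
Heads: c + r = 46
Legs: 2c + 4r = 158
From the first equation, c = 46 - r. Substitute:
2(46 - r) + 4r = 158
92 + 2r = 158
r = (158 - 92)/2 = 33
c = 46 - 33 = 13

Chickens: 13, Rabbits: 33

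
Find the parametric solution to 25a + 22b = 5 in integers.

Step 1: Compute gcd(25, 22) = 1.
Since 1 divides 5, solutions exist.

Step 2: Find a particular solution using extended Euclidean algorithm.
We get a₀ = -35, b₀ = 40.
Check: 25*-35 + 22*40 = 5 = 5 ✓

Step 3: Write the general solution.
a = -35 + (22/1)t = -35 + 22t
b = 40 - (25/1)t = 40 - 25t
for any integer t.

a = -35 + 22t, b = 40 - 25t for integer t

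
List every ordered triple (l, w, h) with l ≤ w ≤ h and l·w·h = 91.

Iterate l from 1 to ⌊91^(1/3)⌋. For each l dividing 91, iterate w ≥ l with w dividing 91/l, and set h = 91/(l·w).
Triples found (2): (1×1×91), (1×7×13)

(1×1×91), (1×7×13)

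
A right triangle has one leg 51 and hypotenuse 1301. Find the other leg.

b² = c² - a² = 1692601 - 2601 = 1690000
b = 1300

1300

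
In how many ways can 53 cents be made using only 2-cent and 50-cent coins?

We need non-negative integers (x, y) with 2x + 50y = 53.
For each x from 0 to 26, check if (53 - 2x) is a non-negative multiple of 50.
Solutions (x, y): none
Count: 0

0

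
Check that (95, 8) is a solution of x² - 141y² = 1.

Compute x² = 95² = 9025
Compute 141y² = 141·8² = 141·64 = 9024
x² - 141y² = 9025 - 9024 = 1
Since this equals 1, (95, 8) is a solution.

Yes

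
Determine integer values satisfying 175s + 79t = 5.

Step 1: Check solvability.
gcd(175, 79) = 1
Since 1 divides 5, solutions exist.

Step 2: Apply extended Euclidean algorithm to find gcd.
We find integers such that 175*x0 + 79*y0 = 1

Step 3: Scale the particular solution.
Multiply by 5/1 = 5:
s = 70, t = -155

Step 4: Verify.
175*(70) + 79*(-155) = 5 = 5 ✓

s = 70, t = -155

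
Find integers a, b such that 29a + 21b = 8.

Step 1: Check solvability.
gcd(29, 21) = 1
Since 1 divides 8, solutions exist.

Step 2: Apply extended Euclidean algorithm to find gcd.
We find integers such that 29*x0 + 21*y0 = 1

Step 3: Scale the particular solution.
Multiply by 8/1 = 8:
a = 64, b = -88

Step 4: Verify.
29*(64) + 21*(-88) = 8 = 8 ✓

a = 64, b = -88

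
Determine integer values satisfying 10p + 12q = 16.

Step 1: Check solvability.
gcd(10, 12) = 2
Since 2 divides 16, solutions exist.

Step 2: Apply extended Euclidean algorithm to find gcd.
We find integers such that 10*x0 + 12*y0 = 2

Step 3: Scale the particular solution.
Multiply by 16/2 = 8:
p = -8, q = 8

Step 4: Verify.
10*(-8) + 12*(8) = 16 = 16 ✓

p = -8, q = 8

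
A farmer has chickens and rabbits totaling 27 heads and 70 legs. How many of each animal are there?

Let c = chickens, r = rabbits.
Heads: c + r = 27
Legs: 2c + 4r = 70
From the first equation, c = 27 - r. Substitute:
2(27 - r) + 4r = 70
54 + 2r = 70
r = (70 - 54)/2 = 8
c = 27 - 8 = 19

Chickens: 19, Rabbits: 8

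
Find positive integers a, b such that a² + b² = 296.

Search for a with 296 - a² a perfect square.
a = 10: 296 - 10² = 296 - 100 = 196 = 14² ✓
So a = 10, b = 14.

a = 10, b = 14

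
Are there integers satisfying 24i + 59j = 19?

Step 1: Compute gcd(24, 59).
gcd(24, 59) = 1

Step 2: Check divisibility.
Does 1 divide 19? 19 = 1 x 19, so yes.

By the theorem on linear Diophantine equations, 24i + 59j = 19 has integer solutions if and only if gcd(24, 59) divides 19. Since 1 | 19, solutions exist.

Yes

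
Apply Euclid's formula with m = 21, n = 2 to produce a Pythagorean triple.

a = m² - n² = 21² - 2² = 441 - 4 = 437
b = 2mn = 2·21·2 = 84
c = m² + n² = 441 + 4 = 445
Verify: 437² + 84² = 190969 + 7056 = 198025 = 445² ✓

(437, 84, 445)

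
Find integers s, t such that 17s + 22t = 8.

Step 1: Check solvability.
gcd(17, 22) = 1
Since 1 divides 8, solutions exist.

Step 2: Apply extended Euclidean algorithm to find gcd.
We find integers such that 17*x0 + 22*y0 = 1

Step 3: Scale the particular solution.
Multiply by 8/1 = 8:
s = -72, t = 56

Step 4: Verify.
17*(-72) + 22*(56) = 8 = 8 ✓

s = -72, t = 56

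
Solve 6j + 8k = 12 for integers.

Step 1: Check solvability.
gcd(6, 8) = 2
Since 2 divides 12, solutions exist.

Step 2: Apply extended Euclidean algorithm to find gcd.
We find integers such that 6*x0 + 8*y0 = 2

Step 3: Scale the particular solution.
Multiply by 12/2 = 6:
j = -6, k = 6

Step 4: Verify.
6*(-6) + 8*(6) = 12 = 12 ✓

j = -6, k = 6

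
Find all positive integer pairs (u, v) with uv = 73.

The positive divisors of 73 are: 1, 73.
Each divisor d gives the pair (d, 73/d):
(1, 73), (73, 1)

(1, 73), (73, 1)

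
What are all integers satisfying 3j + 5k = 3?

Step 1: Compute gcd(3, 5) = 1.
Since 1 divides 3, solutions exist.

Step 2: Find a particular solution using extended Euclidean algorithm.
We get j₀ = 6, k₀ = -3.
Check: 3*6 + 5*-3 = 3 = 3 ✓

Step 3: Write the general solution.
j = 6 + (5/1)t = 6 + 5t
k = -3 - (3/1)t = -3 - 3t
for any integer t.

j = 6 + 5t, k = -3 - 3t for integer t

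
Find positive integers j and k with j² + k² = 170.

We need to find integers j, k > 0 such that j² + k² = 170.
Trying j = 1: k² = 170 - 1² = 170 - 1 = 169
k = 13
Check: 1² + 13² = 1 + 169 = 170 ✓

170 = 1² + 13²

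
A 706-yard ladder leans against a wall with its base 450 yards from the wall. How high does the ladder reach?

The ladder, wall, and ground form a right triangle with hypotenuse 706 and one leg 450.
By the Pythagorean theorem: h² = 706² - 450² = 498436 - 202500 = 295936
h = √295936 = 544 yards

544 yards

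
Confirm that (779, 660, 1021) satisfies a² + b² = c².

Compute a² + b² = 779² + 660² = 606841 + 435600 = 1042441
Compute c² = 1021² = 1042441
Since 1042441 = 1042441, confirmed.

Yes, it is a Pythagorean triple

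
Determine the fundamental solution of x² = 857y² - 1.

We need x² = 857y² - 1. Try successive y:
y = 1: x² = 857·1² - 1 = 856, not a perfect square
y = 2: x² = 857·2² - 1 = 3427, not a perfect square
y = 3: x² = 857·3² - 1 = 7712, not a perfect square
...
y = 277325: x² = 857·277325² - 1 = 65911146370624 = 8118568² ✓
Check: 8118568² - 857·277325² = 65911146370624 - 65911146370625 = -1 ✓

x = 8118568, y = 277325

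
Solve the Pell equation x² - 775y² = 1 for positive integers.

We seek the smallest positive integers (x, y) with x² - 775y² = 1, i.e., x² = 775y² + 1.
Try successive y values:
y = 1: x² = 775·1² + 1 = 776, not a perfect square
y = 2: x² = 775·2² + 1 = 3101, not a perfect square
y = 3: x² = 775·3² + 1 = 6976, not a perfect square
... continuing the search (or via continued fractions) ...
y = 165984: x² = 775·165984² + 1 = 21351783398401, x = 4620799 ✓

Verify: 4620799² - 775·165984² = 21351783398401 - 21351783398400 = 1 ✓

x = 4620799, y = 165984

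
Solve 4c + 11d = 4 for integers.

Step 1: Check solvability.
gcd(4, 11) = 1
Since 1 divides 4, solutions exist.

Step 2: Apply extended Euclidean algorithm to find gcd.
We find integers such that 4*x0 + 11*y0 = 1

Step 3: Scale the particular solution.
Multiply by 4/1 = 4:
c = 12, d = -4

Step 4: Verify.
4*(12) + 11*(-4) = 4 = 4 ✓

c = 12, d = -4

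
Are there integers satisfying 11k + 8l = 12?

Step 1: Compute gcd(11, 8).
gcd(11, 8) = 1

Step 2: Check divisibility.
Does 1 divide 12? 12 = 1 x 12, so yes.

By the theorem on linear Diophantine equations, 11k + 8l = 12 has integer solutions if and only if gcd(11, 8) divides 12. Since 1 | 12, solutions exist.

Yes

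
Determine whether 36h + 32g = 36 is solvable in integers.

Step 1: Compute gcd(36, 32).
gcd(36, 32) = 4

Step 2: Check divisibility.
Does 4 divide 36? 36 = 4 x 9, so yes.

By the theorem on linear Diophantine equations, 36h + 32g = 36 has integer solutions if and only if gcd(36, 32) divides 36. Since 4 | 36, solutions exist.

Yes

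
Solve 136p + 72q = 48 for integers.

Step 1: Check solvability.
gcd(136, 72) = 8
Since 8 divides 48, solutions exist.

Step 2: Apply extended Euclidean algorithm to find gcd.
We find integers such that 136*x0 + 72*y0 = 8

Step 3: Scale the particular solution.
Multiply by 48/8 = 6:
p = -6, q = 12

Step 4: Verify.
136*(-6) + 72*(12) = 48 = 48 ✓

p = -6, q = 12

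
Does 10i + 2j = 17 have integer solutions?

Step 1: Compute gcd(10, 2).
gcd(10, 2) = 2

Step 2: Check divisibility.
Does 2 divide 17? 17 = 2 x 8 + 1, so no.

By the theorem on linear Diophantine equations, 10i + 2j = 17 has integer solutions if and only if gcd(10, 2) divides 17. Since 2 does not divide 17, no solutions exist.

No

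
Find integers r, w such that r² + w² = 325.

We need to find integers r, w > 0 such that r² + w² = 325.
Trying r = 1: w² = 325 - 1² = 325 - 1 = 324
w = 18
Check: 1² + 18² = 1 + 324 = 325 ✓

325 = 1² + 18²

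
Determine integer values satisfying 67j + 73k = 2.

Step 1: Check solvability.
gcd(67, 73) = 1
Since 1 divides 2, solutions exist.

Step 2: Apply extended Euclidean algorithm to find gcd.
We find integers such that 67*x0 + 73*y0 = 1

Step 3: Scale the particular solution.
Multiply by 2/1 = 2:
j = 24, k = -22

Step 4: Verify.
67*(24) + 73*(-22) = 2 = 2 ✓

j = 24, k = -22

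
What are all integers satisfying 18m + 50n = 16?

Step 1: Compute gcd(18, 50) = 2.
Since 2 divides 16, solutions exist.

Step 2: Find a particular solution using extended Euclidean algorithm.
We get m₀ = -88, n₀ = 32.
Check: 18*-88 + 50*32 = 16 = 16 ✓

Step 3: Write the general solution.
m = -88 + (50/2)t = -88 + 25t
n = 32 - (18/2)t = 32 - 9t
for any integer t.

m = -88 + 25t, n = 32 - 9t for integer t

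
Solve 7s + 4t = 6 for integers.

Step 1: Check solvability.
gcd(7, 4) = 1
Since 1 divides 6, solutions exist.

Step 2: Apply extended Euclidean algorithm to find gcd.
We find integers such that 7*x0 + 4*y0 = 1

Step 3: Scale the particular solution.
Multiply by 6/1 = 6:
s = -6, t = 12

Step 4: Verify.
7*(-6) + 4*(12) = 6 = 6 ✓

s = -6, t = 12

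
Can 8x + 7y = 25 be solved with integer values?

Step 1: Compute gcd(8, 7).
gcd(8, 7) = 1

Step 2: Check divisibility.
Does 1 divide 25? 25 = 1 x 25, so yes.

By the theorem on linear Diophantine equations, 8x + 7y = 25 has integer solutions if and only if gcd(8, 7) divides 25. Since 1 | 25, solutions exist.

Yes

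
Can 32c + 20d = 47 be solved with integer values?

Step 1: Compute gcd(32, 20).
gcd(32, 20) = 4

Step 2: Check divisibility.
Does 4 divide 47? 47 = 4 x 11 + 3, so no.

By the theorem on linear Diophantine equations, 32c + 20d = 47 has integer solutions if and only if gcd(32, 20) divides 47. Since 4 does not divide 47, no solutions exist.

No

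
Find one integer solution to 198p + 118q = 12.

Step 1: Check solvability.
gcd(198, 118) = 2
Since 2 divides 12, solutions exist.

Step 2: Apply extended Euclidean algorithm to find gcd.
We find integers such that 198*x0 + 118*y0 = 2

Step 3: Scale the particular solution.
Multiply by 12/2 = 6:
p = -168, q = 282

Step 4: Verify.
198*(-168) + 118*(282) = 12 = 12 ✓

p = -168, q = 282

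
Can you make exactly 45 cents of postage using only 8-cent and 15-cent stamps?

We need non-negative x, y with 8x + 15y = 45.
gcd(8, 15) = 1 divides 45, so integer solutions exist.
Search for a non-negative one: x = 0 gives 15y = 45 - 0 = 45, so y = 3.
Check: 8·0 + 15·3 = 45 ✓

Yes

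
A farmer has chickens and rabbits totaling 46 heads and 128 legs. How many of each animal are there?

Let c = chickens, r = rabbits.
Heads: c + r = 46
Legs: 2c + 4r = 128
From the first equation, c = 46 - r. Substitute:
2(46 - r) + 4r = 128
92 + 2r = 128
r = (128 - 92)/2 = 18
c = 46 - 18 = 28

Chickens: 28, Rabbits: 18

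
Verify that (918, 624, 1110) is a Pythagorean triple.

Compute a² + b² = 918² + 624² = 842724 + 389376 = 1232100
Compute c² = 1110² = 1232100
Since 1232100 = 1232100, confirmed.

Yes, it is a Pythagorean triple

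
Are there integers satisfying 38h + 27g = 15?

Step 1: Compute gcd(38, 27).
gcd(38, 27) = 1

Step 2: Check divisibility.
Does 1 divide 15? 15 = 1 x 15, so yes.

By the theorem on linear Diophantine equations, 38h + 27g = 15 has integer solutions if and only if gcd(38, 27) divides 15. Since 1 | 15, solutions exist.

Yes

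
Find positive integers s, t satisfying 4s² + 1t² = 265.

Try small values of s and check whether (265 - 4s²)/1 is a perfect square.
s = 8: 4·8² = 256, so 1t² = 265 - 256 = 9, giving t² = 9, t = 3.
Check: 4·8² + 1·3² = 256 + 9 = 265 ✓

s = 8, t = 3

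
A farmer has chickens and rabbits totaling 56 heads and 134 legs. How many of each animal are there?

Let c = chickens, r = rabbits.
Heads: c + r = 56
Legs: 2c + 4r = 134
From the first equation, c = 56 - r. Substitute:
2(56 - r) + 4r = 134
112 + 2r = 134
r = (134 - 112)/2 = 11
c = 56 - 11 = 45

Chickens: 45, Rabbits: 11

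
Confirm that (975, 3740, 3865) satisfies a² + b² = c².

Compute a² + b² = 975² + 3740² = 950625 + 13987600 = 14938225
Compute c² = 3865² = 14938225
Since 14938225 = 14938225, confirmed.

Yes, it is a Pythagorean triple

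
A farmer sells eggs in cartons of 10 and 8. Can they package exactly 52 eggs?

We need non-negative a, b with 10a + 8b = 52.
gcd(10, 8) = 2 divides 52.
Try a = 2: 8b = 52 - 20 = 32, so b = 4.
One way: 2 cartons of 10 and 4 cartons of 8.

Yes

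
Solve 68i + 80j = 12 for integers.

Step 1: Check solvability.
gcd(68, 80) = 4
Since 4 divides 12, solutions exist.

Step 2: Apply extended Euclidean algorithm to find gcd.
We find integers such that 68*x0 + 80*y0 = 4

Step 3: Scale the particular solution.
Multiply by 12/4 = 3:
i = -21, j = 18

Step 4: Verify.
68*(-21) + 80*(18) = 12 = 12 ✓

i = -21, j = 18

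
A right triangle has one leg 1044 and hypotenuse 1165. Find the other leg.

a² = c² - b² = 1357225 - 1089936 = 267289
a = 517

517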